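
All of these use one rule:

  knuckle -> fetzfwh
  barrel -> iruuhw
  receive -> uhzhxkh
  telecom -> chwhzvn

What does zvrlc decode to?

Each letter's alphabet position (a=0..z=25) is mapped through 17·x+17 mod 26 — an affine cipher.
Decoding zvrlc: z(25)→23·(25−17)≡2=c; v(21)→23·(21−17)≡14=o; r(17)→23·(17−17)≡0=a; l(11)→23·(11−17)≡18=s; c(2)→23·(2−17)≡19=t (all mod 26).

coast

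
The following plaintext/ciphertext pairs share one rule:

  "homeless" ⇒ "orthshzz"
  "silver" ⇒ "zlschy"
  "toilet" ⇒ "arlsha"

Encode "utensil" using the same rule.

xahuzls

The shift depends on letter class: consonant h→o is +7, but vowel o→r is +3. Two shifts are in play — +3 for a/e/i/o/u, +7 for every other letter.
On utensil: u(vowel)+3=x, t(cons)+7=a, e(vowel)+3=h, n(cons)+7=u, s(cons)+7=z, i(vowel)+3=l, l(cons)+7=s.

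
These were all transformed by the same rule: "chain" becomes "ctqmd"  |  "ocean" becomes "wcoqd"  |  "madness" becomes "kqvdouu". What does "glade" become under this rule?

c(2)→c(2) and h(7)→t(19) fit y≡19x+16 (mod 26); the inverse of 19 mod 26 is 11. Treating letters as 0–25, the rule is x ↦ 19x + 16 (mod 26).
Applying it to glade: g(6)→19·6+16≡0=a; l(11)→19·11+16≡17=r; a(0)→19·0+16≡16=q; d(3)→19·3+16≡21=v; e(4)→19·4+16≡14=o (all mod 26).

arqvo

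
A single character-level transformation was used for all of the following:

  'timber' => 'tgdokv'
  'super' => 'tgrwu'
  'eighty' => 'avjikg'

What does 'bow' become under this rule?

The word is reversed, then every letter is shifted forward by 2.
Applying it to bow: reverse → wob; then shift: w+2=y, o+2=q, b+2=d.

yqd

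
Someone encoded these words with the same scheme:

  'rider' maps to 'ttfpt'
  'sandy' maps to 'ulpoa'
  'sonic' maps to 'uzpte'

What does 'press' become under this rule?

Shifts by position in rider: pos 0: r→t (+2), pos 1: i→t (+11), pos 2: d→f (+2), pos 3: e→p (+11) — repeating every 2. It's a Vigenère-style cipher with numeric key [2,11]: position i shifts by key[i mod 2].
Applying it to press: p+2=r, r+11=c, e+2=g, s+11=d, s+2=u.

rcgdu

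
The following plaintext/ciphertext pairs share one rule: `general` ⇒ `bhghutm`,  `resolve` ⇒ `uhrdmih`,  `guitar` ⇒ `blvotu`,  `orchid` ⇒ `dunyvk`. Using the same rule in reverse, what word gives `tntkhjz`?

g(6)→b(1) and e(4)→h(7) fit y≡23x+19 (mod 26); the inverse of 23 mod 26 is 17. This is an affine cipher: with a=0,…,z=25, each position x becomes (23x+19) mod 26.
Reversing it on tntkhjz: t(19)→17·(19−19)≡0=a; n(13)→17·(13−19)≡2=c; t(19)→17·(19−19)≡0=a; k(10)→17·(10−19)≡3=d; h(7)→17·(7−19)≡4=e; j(9)→17·(9−19)≡12=m; z(25)→17·(25−19)≡24=y (all mod 26).

academy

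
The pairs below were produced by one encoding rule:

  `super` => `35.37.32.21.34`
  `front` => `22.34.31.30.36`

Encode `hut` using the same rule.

24.37.36

s is letter #19 and maps to 35: an offset of 16. The number is (letter's place in the alphabet, a=1) + 16.
Applying it to hut: h=8→24, u=21→37, t=20→36.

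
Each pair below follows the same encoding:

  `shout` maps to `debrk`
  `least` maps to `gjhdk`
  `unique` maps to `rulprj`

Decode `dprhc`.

squad

s(18)→d(3) and h(7)→e(4) fit y≡7x+7 (mod 26); the inverse of 7 mod 26 is 15. Each letter's alphabet position (a=0..z=25) is mapped through 7·x+7 mod 26 — an affine cipher.
Undoing it on dprhc: d(3)→15·(3−7)≡18=s; p(15)→15·(15−7)≡16=q; r(17)→15·(17−7)≡20=u; h(7)→15·(7−7)≡0=a; c(2)→15·(2−7)≡3=d (all mod 26).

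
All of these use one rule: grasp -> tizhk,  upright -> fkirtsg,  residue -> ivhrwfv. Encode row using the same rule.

ild

Each pair mirrors across the alphabet (g↔t, r↔i, a↔z): positions sum to 25. Each letter is replaced by its mirror in the alphabet: a↔z, b↔y, c↔x, and so on (the Atbash cipher).
For row: r↔i, o↔l, w↔d.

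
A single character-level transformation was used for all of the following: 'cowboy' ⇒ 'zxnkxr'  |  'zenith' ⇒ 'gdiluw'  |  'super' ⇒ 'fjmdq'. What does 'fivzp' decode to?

c(2)→z(25) and o(14)→x(23) fit y≡15x+21 (mod 26); the inverse of 15 mod 26 is 7. Each letter's alphabet position (a=0..z=25) is mapped through 15·x+21 mod 26 — an affine cipher.
Undoing it on fivzp: f(5)→7·(5−21)≡18=s; i(8)→7·(8−21)≡13=n; v(21)→7·(21−21)≡0=a; z(25)→7·(25−21)≡2=c; p(15)→7·(15−21)≡10=k (all mod 26).

snack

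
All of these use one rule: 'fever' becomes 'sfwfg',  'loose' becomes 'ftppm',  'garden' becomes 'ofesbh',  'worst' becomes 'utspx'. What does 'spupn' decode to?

The word is reversed, then every letter is shifted forward by 1.
Decoding spupn: shift back: s−1=r, p−1=o, u−1=t, p−1=o, n−1=m → rotom; then reverse → motor.

motor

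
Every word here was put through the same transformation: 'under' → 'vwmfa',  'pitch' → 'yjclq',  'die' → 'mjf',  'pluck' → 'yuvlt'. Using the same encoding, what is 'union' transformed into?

The shift depends on letter class: consonant n→w is +9, but vowel u→v is +1. Vowels shift forward by 1 and consonants shift forward by 9.
On union: u(vowel)+1=v, n(cons)+9=w, i(vowel)+1=j, o(vowel)+1=p, n(cons)+9=w.

vwjpw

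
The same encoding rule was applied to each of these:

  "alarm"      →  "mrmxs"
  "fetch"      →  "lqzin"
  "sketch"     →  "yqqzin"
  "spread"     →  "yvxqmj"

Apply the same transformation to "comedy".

iasqje

The shift depends on letter class: consonant l→r is +6, but vowel a→m is +12. Vowels shift forward by 12 and consonants shift forward by 6.
Applying it to comedy: c(cons)+6=i, o(vowel)+12=a, m(cons)+6=s, e(vowel)+12=q, d(cons)+6=j, y(cons)+6=e.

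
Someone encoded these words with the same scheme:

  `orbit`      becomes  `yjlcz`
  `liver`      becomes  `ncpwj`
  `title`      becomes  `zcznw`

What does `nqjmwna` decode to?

Each letter's alphabet position (a=0..z=25) is mapped through 21·x+16 mod 26 — an affine cipher.
Decoding nqjmwna: n(13)→5·(13−16)≡11=l; q(16)→5·(16−16)≡0=a; j(9)→5·(9−16)≡17=r; m(12)→5·(12−16)≡6=g; w(22)→5·(22−16)≡4=e; n(13)→5·(13−16)≡11=l; a(0)→5·(0−16)≡24=y (all mod 26).

largely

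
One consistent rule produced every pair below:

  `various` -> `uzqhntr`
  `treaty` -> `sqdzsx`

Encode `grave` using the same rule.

Compare letters: v→u is +25, a→z is +25, r→q is +25 — a constant shift. It's a constant shift of +25 (ROT25).
Applying it to grave: g+25=f, r+25=q, a+25=z, v+25=u, e+25=d.

fqzud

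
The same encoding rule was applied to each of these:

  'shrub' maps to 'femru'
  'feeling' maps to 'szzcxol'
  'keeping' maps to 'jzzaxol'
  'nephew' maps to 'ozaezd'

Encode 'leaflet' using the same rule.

s(18)→f(5) and h(7)→e(4) fit y≡19x+1 (mod 26); the inverse of 19 mod 26 is 11. This is an affine cipher: with a=0,…,z=25, each position x becomes (19x+1) mod 26.
On leaflet: l(11)→19·11+1≡2=c; e(4)→19·4+1≡25=z; a(0)→19·0+1≡1=b; f(5)→19·5+1≡18=s; l(11)→19·11+1≡2=c; e(4)→19·4+1≡25=z; t(19)→19·19+1≡24=y (all mod 26).

czbsczy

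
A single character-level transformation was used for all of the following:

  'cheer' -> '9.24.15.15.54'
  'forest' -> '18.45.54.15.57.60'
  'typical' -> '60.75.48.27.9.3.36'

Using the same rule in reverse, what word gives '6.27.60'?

With a=1..z=26, the number is 3·pos.
Undoing it on 6.27.60: 6→(6−0)÷3=2=b, 27→(27−0)÷3=9=i, 60→(60−0)÷3=20=t.

bit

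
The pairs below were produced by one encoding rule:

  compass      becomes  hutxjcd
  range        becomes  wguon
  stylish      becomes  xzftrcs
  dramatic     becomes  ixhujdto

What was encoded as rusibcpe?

molasses

Letter i (0-indexed) is shifted by i+5, so successive shifts are 5, 6, 7, ….
Undoing it on rusibcpe: r−5=m, u−6=o, s−7=l, i−8=a, b−9=s, c−10=s, p−11=e, e−12=s.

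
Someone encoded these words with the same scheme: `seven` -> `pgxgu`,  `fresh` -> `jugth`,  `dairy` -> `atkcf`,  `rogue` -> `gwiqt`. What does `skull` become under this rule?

The output letters match the input read backwards, each shifted +2: seven reversed is neves. The word is reversed, then every letter is shifted forward by 2.
For skull: reverse → lluks; then shift: l+2=n, l+2=n, u+2=w, k+2=m, s+2=u.

nnwmu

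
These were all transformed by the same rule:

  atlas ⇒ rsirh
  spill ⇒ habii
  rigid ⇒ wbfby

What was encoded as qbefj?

hinge

a(0)→r(17) and t(19)→s(18) fit y≡11x+17 (mod 26); the inverse of 11 mod 26 is 19. Each letter's alphabet position (a=0..z=25) is mapped through 11·x+17 mod 26 — an affine cipher.
Undoing it on qbefj: q(16)→19·(16−17)≡7=h; b(1)→19·(1−17)≡8=i; e(4)→19·(4−17)≡13=n; f(5)→19·(5−17)≡6=g; j(9)→19·(9−17)≡4=e (all mod 26).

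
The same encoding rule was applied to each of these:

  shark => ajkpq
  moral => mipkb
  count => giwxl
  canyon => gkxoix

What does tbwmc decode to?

This is an affine cipher: with a=0,…,z=25, each position x becomes (11x+10) mod 26.
Undoing it on tbwmc: t(19)→19·(19−10)≡15=p; b(1)→19·(1−10)≡11=l; w(22)→19·(22−10)≡20=u; m(12)→19·(12−10)≡12=m; c(2)→19·(2−10)≡4=e (all mod 26).

plume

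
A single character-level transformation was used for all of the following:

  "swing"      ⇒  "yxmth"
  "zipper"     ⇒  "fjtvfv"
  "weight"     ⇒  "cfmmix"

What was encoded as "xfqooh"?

remind

Shifts by position in swing: pos 0: s→y (+6), pos 1: w→x (+1), pos 2: i→m (+4), pos 3: n→t (+6), pos 4: g→h (+1) — repeating every 3. The shifts repeat in a cycle of length 3: positions 0,1,… shift by +6, +1, +4, then the pattern repeats.
Undoing it on xfqooh: x−6=r, f−1=e, q−4=m, o−6=i, o−1=n, h−4=d.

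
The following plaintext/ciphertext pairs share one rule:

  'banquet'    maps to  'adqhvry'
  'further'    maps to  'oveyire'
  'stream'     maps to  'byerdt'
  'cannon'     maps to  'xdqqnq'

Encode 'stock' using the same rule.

bynxz

b(1)→a(0) and a(0)→d(3) fit y≡23x+3 (mod 26); the inverse of 23 mod 26 is 17. This is an affine cipher: with a=0,…,z=25, each position x becomes (23x+3) mod 26.
Applying it to stock: s(18)→23·18+3≡1=b; t(19)→23·19+3≡24=y; o(14)→23·14+3≡13=n; c(2)→23·2+3≡23=x; k(10)→23·10+3≡25=z (all mod 26).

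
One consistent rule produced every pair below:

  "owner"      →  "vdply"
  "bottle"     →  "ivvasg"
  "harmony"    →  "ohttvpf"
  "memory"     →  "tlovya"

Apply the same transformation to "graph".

nycwo

Shifts by position in owner: pos 0: o→v (+7), pos 1: w→d (+7), pos 2: n→p (+2), pos 3: e→l (+7), pos 4: r→y (+7) — repeating every 3. It's a Vigenère-style cipher with numeric key [7,7,2]: position i shifts by key[i mod 3].
Applying it to graph: g+7=n, r+7=y, a+2=c, p+7=w, h+7=o.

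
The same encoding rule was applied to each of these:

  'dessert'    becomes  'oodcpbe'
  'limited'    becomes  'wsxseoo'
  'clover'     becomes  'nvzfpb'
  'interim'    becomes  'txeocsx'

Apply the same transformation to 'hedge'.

sooqp

Shifts by position in dessert: pos 0: d→o (+11), pos 1: e→o (+10), pos 2: s→d (+11), pos 3: s→c (+10) — repeating every 2. The shifts repeat in a cycle of length 2: positions 0,1,… shift by +11, +10, then the pattern repeats.
Applying it to hedge: h+11=s, e+10=o, d+11=o, g+10=q, e+11=p.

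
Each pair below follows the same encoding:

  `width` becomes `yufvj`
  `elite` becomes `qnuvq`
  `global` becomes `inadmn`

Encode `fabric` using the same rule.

hmdtue

The shift depends on letter class: consonant w→y is +2, but vowel i→u is +12. The rule splits by letter class: vowels +12, consonants +2.
For fabric: f(cons)+2=h, a(vowel)+12=m, b(cons)+2=d, r(cons)+2=t, i(vowel)+12=u, c(cons)+2=e.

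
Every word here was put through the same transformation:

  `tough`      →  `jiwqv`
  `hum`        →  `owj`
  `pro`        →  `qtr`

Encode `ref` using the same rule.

The output letters match the input read backwards, each shifted +2: tough reversed is hguot. The word is reversed, then every letter is shifted forward by 2.
For ref: reverse → fer; then shift: f+2=h, e+2=g, r+2=t.

hgt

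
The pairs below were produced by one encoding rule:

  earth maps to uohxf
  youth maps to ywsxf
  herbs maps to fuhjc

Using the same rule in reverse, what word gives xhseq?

e(4)→u(20) and a(0)→o(14) fit y≡21x+14 (mod 26); the inverse of 21 mod 26 is 5. Treating letters as 0–25, the rule is x ↦ 21x + 14 (mod 26).
Undoing it on xhseq: x(23)→5·(23−14)≡19=t; h(7)→5·(7−14)≡17=r; s(18)→5·(18−14)≡20=u; e(4)→5·(4−14)≡2=c; q(16)→5·(16−14)≡10=k (all mod 26).

truck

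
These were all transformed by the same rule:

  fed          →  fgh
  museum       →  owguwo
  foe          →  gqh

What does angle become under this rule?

gnipc

The output letters match the input read backwards, each shifted +2: fed reversed is def. The word is reversed, then every letter is shifted forward by 2.
Applying it to angle: reverse → elgna; then shift: e+2=g, l+2=n, g+2=i, n+2=p, a+2=c.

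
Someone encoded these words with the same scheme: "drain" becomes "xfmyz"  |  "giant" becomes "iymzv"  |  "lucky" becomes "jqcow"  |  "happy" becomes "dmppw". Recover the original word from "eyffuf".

d(3)→x(23) and r(17)→f(5) fit y≡21x+12 (mod 26); the inverse of 21 mod 26 is 5. This is an affine cipher: with a=0,…,z=25, each position x becomes (21x+12) mod 26.
Decoding eyffuf: e(4)→5·(4−12)≡12=m; y(24)→5·(24−12)≡8=i; f(5)→5·(5−12)≡17=r; f(5)→5·(5−12)≡17=r; u(20)→5·(20−12)≡14=o; f(5)→5·(5−12)≡17=r (all mod 26).

mirror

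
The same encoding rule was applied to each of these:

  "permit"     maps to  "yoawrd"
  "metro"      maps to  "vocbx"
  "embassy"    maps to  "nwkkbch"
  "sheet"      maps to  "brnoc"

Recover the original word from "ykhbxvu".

Shifts by position in permit: pos 0: p→y (+9), pos 1: e→o (+10), pos 2: r→a (+9), pos 3: m→w (+10) — repeating every 2. A repeating key of period 2 is used — shifts +9, +10 over and over.
Decoding ykhbxvu: y−9=p, k−10=a, h−9=y, b−10=r, x−9=o, v−10=l, u−9=l.

payroll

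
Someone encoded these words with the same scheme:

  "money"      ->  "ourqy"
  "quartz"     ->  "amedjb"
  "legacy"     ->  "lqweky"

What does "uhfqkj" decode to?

object

m(12)→o(14) and o(14)→u(20) fit y≡3x+4 (mod 26); the inverse of 3 mod 26 is 9. Each letter's alphabet position (a=0..z=25) is mapped through 3·x+4 mod 26 — an affine cipher.
Reversing it on uhfqkj: u(20)→9·(20−4)≡14=o; h(7)→9·(7−4)≡1=b; f(5)→9·(5−4)≡9=j; q(16)→9·(16−4)≡4=e; k(10)→9·(10−4)≡2=c; j(9)→9·(9−4)≡19=t (all mod 26).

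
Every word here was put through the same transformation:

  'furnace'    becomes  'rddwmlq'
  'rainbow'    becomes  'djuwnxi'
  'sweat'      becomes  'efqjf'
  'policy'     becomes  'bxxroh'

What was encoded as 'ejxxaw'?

A repeating key of period 2 is used — shifts +12, +9 over and over.
Decoding ejxxaw: e−12=s, j−9=a, x−12=l, x−9=o, a−12=o, w−9=n.

saloon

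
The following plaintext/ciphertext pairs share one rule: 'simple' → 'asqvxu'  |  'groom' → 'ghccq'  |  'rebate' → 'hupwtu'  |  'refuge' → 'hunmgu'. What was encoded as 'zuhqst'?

s(18)→a(0) and i(8)→s(18) fit y≡19x+22 (mod 26); the inverse of 19 mod 26 is 11. Treating letters as 0–25, the rule is x ↦ 19x + 22 (mod 26).
Undoing it on zuhqst: z(25)→11·(25−22)≡7=h; u(20)→11·(20−22)≡4=e; h(7)→11·(7−22)≡17=r; q(16)→11·(16−22)≡12=m; s(18)→11·(18−22)≡8=i; t(19)→11·(19−22)≡19=t (all mod 26).

hermit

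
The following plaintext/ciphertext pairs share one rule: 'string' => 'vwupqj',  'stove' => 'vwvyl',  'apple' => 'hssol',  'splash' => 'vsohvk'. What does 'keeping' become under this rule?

Vowels shift forward by 7 and consonants shift forward by 3.
On keeping: k(cons)+3=n, e(vowel)+7=l, e(vowel)+7=l, p(cons)+3=s, i(vowel)+7=p, n(cons)+3=q, g(cons)+3=j.

nllspqj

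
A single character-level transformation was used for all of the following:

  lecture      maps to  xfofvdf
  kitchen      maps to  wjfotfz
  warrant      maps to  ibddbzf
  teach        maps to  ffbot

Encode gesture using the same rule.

The shift depends on letter class: consonant l→x is +12, but vowel e→f is +1. Vowels shift forward by 1 and consonants shift forward by 12.
For gesture: g(cons)+12=s, e(vowel)+1=f, s(cons)+12=e, t(cons)+12=f, u(vowel)+1=v, r(cons)+12=d, e(vowel)+1=f.

sfefvdf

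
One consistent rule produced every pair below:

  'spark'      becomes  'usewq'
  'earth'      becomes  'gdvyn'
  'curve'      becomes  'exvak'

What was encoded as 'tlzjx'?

river

Each letter shifts forward by (position + 2), i.e. 2, 3, 4, … — the shift grows by one for each successive letter.
Reversing it on tlzjx: t−2=r, l−3=i, z−4=v, j−5=e, x−6=r.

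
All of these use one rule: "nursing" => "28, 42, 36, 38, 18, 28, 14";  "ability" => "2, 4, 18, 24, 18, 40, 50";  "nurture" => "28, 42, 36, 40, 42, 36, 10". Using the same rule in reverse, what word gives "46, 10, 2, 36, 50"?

With a=1..z=26, the number is 2·pos.
Decoding 46, 10, 2, 36, 50: 46→(46−0)÷2=23=w, 10→(10−0)÷2=5=e, 2→(2−0)÷2=1=a, 36→(36−0)÷2=18=r, 50→(50−0)÷2=25=y.

weary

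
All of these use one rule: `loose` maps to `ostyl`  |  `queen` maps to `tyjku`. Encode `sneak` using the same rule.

In loose: l→o is +3, o→s is +4, o→t is +5, s→y is +6 — the shift increases by 1 each position. Each letter shifts forward by (position + 3), i.e. 3, 4, 5, … — the shift grows by one for each successive letter.
On sneak: s+3=v, n+4=r, e+5=j, a+6=g, k+7=r.

vrjgr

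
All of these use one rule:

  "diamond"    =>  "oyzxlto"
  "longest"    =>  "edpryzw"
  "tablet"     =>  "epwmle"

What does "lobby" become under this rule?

The output letters match the input read backwards, each shifted +11: diamond reversed is dnomaid. The word is reversed, then every letter is shifted forward by 11.
On lobby: reverse → ybbol; then shift: y+11=j, b+11=m, b+11=m, o+11=z, l+11=w.

jmmzw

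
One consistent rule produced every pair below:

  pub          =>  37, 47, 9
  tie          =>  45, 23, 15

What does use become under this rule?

p(#16)→37 and u(#21)→47: differences scale by 2, so n = 2·pos + 5. Each letter becomes 2×(its alphabet position, a=1..z=26) + 5.
Applying it to use: u=21→47, s=19→43, e=5→15.

47, 43, 15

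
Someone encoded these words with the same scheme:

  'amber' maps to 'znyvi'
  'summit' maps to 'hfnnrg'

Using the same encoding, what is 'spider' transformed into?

hkrwvi

Each pair mirrors across the alphabet (a↔z, m↔n, b↔y): positions sum to 25. This is the alphabet-reversal cipher (Atbash): a becomes z, b becomes y, etc.
Applying it to spider: s↔h, p↔k, i↔r, d↔w, e↔v, r↔i.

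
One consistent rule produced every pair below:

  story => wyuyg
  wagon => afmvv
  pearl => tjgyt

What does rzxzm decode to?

The shift increases by 1 at each position, starting from +4: 4, 5, 6, ….
Undoing it on rzxzm: r−4=n, z−5=u, x−6=r, z−7=s, m−8=e.

nurse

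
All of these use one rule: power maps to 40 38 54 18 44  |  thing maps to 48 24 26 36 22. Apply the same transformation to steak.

With a=1..z=26, the number is 2·pos + 8.
For steak: s=19→46, t=20→48, e=5→18, a=1→10, k=11→30.

46 48 18 10 30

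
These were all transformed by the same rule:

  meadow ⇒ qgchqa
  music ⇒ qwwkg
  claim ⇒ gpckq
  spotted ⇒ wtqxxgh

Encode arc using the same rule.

cvg

The shift depends on letter class: consonant m→q is +4, but vowel e→g is +2. Two shifts are in play — +2 for a/e/i/o/u, +4 for every other letter.
For arc: a(vowel)+2=c, r(cons)+4=v, c(cons)+4=g.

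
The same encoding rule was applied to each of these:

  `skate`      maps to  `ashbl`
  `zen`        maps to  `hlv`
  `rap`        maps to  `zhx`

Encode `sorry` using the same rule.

avzzg

The shift depends on letter class: consonant s→a is +8, but vowel a→h is +7. Two shifts are in play — +7 for a/e/i/o/u, +8 for every other letter.
On sorry: s(cons)+8=a, o(vowel)+7=v, r(cons)+8=z, r(cons)+8=z, y(cons)+8=g.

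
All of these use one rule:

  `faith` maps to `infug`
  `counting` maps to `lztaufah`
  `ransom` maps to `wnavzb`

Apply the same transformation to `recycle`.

f(5)→i(8) and a(0)→n(13) fit y≡25x+13 (mod 26); the inverse of 25 mod 26 is 25. This is an affine cipher: with a=0,…,z=25, each position x becomes (25x+13) mod 26.
Applying it to recycle: r(17)→25·17+13≡22=w; e(4)→25·4+13≡9=j; c(2)→25·2+13≡11=l; y(24)→25·24+13≡15=p; c(2)→25·2+13≡11=l; l(11)→25·11+13≡2=c; e(4)→25·4+13≡9=j (all mod 26).

wjlplcj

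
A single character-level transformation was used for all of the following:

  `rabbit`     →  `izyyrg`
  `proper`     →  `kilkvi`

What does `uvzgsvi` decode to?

This is the alphabet-reversal cipher (Atbash): a becomes z, b becomes y, etc.
Undoing it on uvzgsvi: u↔f, v↔e, z↔a, g↔t, s↔h, v↔e, i↔r.

feather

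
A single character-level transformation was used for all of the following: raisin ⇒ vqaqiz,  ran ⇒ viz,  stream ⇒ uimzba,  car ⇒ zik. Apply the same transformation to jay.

gir

The output letters match the input read backwards, each shifted +8: raisin reversed is nisiar. Two steps: reverse the string, then apply a Caesar shift of +8.
On jay: reverse → yaj; then shift: y+8=g, a+8=i, j+8=r.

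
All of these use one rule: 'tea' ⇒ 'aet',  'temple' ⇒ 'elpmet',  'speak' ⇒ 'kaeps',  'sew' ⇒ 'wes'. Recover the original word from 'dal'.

The output letters match the input read backwards: tea reversed is aet. The word is simply reversed.
Reversing it on dal: then reverse → lad.

lad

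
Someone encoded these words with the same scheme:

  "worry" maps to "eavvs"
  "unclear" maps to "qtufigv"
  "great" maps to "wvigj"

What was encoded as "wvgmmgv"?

w(22)→e(4) and o(14)→a(0) fit y≡7x+6 (mod 26); the inverse of 7 mod 26 is 15. Each letter's alphabet position (a=0..z=25) is mapped through 7·x+6 mod 26 — an affine cipher.
Undoing it on wvgmmgv: w(22)→15·(22−6)≡6=g; v(21)→15·(21−6)≡17=r; g(6)→15·(6−6)≡0=a; m(12)→15·(12−6)≡12=m; m(12)→15·(12−6)≡12=m; g(6)→15·(6−6)≡0=a; v(21)→15·(21−6)≡17=r (all mod 26).

grammar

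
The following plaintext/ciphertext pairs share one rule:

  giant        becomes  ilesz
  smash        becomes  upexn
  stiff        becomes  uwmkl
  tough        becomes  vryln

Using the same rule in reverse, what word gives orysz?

In giant: g→i is +2, i→l is +3, a→e is +4, n→s is +5 — the shift increases by 1 each position. The shift increases by 1 at each position, starting from +2: 2, 3, 4, ….
Reversing it on orysz: o−2=m, r−3=o, y−4=u, s−5=n, z−6=t.

mount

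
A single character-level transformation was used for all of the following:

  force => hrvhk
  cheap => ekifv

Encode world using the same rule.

In force: f→h is +2, o→r is +3, r→v is +4, c→h is +5 — the shift increases by 1 each position. Each letter shifts forward by (position + 2), i.e. 2, 3, 4, … — the shift grows by one for each successive letter.
On world: w+2=y, o+3=r, r+4=v, l+5=q, d+6=j.

yrvqj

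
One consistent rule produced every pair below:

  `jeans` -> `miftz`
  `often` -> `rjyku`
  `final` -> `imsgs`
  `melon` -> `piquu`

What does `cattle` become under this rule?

feyzsm

In jeans: j→m is +3, e→i is +4, a→f is +5, n→t is +6 — the shift increases by 1 each position. The shift increases by 1 at each position, starting from +3: 3, 4, 5, ….
For cattle: c+3=f, a+4=e, t+5=y, t+6=z, l+7=s, e+8=m.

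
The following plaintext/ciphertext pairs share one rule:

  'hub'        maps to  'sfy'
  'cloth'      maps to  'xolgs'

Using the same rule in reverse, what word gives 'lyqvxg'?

object

Each pair mirrors across the alphabet (h↔s, u↔f, b↔y): positions sum to 25. Each letter is replaced by its mirror in the alphabet: a↔z, b↔y, c↔x, and so on (the Atbash cipher).
Decoding lyqvxg: l↔o, y↔b, q↔j, v↔e, x↔c, g↔t.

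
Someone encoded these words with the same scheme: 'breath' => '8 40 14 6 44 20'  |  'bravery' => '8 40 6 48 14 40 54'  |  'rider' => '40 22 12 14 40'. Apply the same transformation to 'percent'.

36 14 40 10 14 32 44

b(#2)→8 and r(#18)→40: differences scale by 2, so n = 2·pos + 4. The formula is n = 2×(alphabet index, a=1) + 4.
Applying it to percent: p=16→36, e=5→14, r=18→40, c=3→10, e=5→14, n=14→32, t=20→44.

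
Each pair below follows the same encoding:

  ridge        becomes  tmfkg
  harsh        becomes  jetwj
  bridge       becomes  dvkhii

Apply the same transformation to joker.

Shifts by position in ridge: pos 0: r→t (+2), pos 1: i→m (+4), pos 2: d→f (+2), pos 3: g→k (+4) — repeating every 2. A repeating key of period 2 is used — shifts +2, +4 over and over.
For joker: j+2=l, o+4=s, k+2=m, e+4=i, r+2=t.

lsmit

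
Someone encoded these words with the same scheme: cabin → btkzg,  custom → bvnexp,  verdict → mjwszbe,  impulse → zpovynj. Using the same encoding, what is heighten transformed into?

ijzriejg

Each letter's alphabet position (a=0..z=25) is mapped through 17·x+19 mod 26 — an affine cipher.
On heighten: h(7)→17·7+19≡8=i; e(4)→17·4+19≡9=j; i(8)→17·8+19≡25=z; g(6)→17·6+19≡17=r; h(7)→17·7+19≡8=i; t(19)→17·19+19≡4=e; e(4)→17·4+19≡9=j; n(13)→17·13+19≡6=g (all mod 26).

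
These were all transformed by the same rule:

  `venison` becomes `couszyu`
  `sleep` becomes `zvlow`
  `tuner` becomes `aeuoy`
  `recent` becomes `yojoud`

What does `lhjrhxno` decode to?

exchange

The shifts repeat in a cycle of length 2: positions 0,1,… shift by +7, +10, then the pattern repeats.
Reversing it on lhjrhxno: l−7=e, h−10=x, j−7=c, r−10=h, h−7=a, x−10=n, n−7=g, o−10=e.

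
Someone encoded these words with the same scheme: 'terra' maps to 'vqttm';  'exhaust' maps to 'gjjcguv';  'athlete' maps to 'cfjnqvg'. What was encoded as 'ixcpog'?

glance

The shifts repeat in a cycle of length 3: positions 0,1,… shift by +2, +12, +2, then the pattern repeats.
Reversing it on ixcpog: i−2=g, x−12=l, c−2=a, p−2=n, o−12=c, g−2=e.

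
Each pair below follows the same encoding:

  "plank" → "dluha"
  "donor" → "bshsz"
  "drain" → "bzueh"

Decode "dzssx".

proof

p(15)→d(3) and l(11)→l(11) fit y≡11x+20 (mod 26); the inverse of 11 mod 26 is 19. Each letter's alphabet position (a=0..z=25) is mapped through 11·x+20 mod 26 — an affine cipher.
Undoing it on dzssx: d(3)→19·(3−20)≡15=p; z(25)→19·(25−20)≡17=r; s(18)→19·(18−20)≡14=o; s(18)→19·(18−20)≡14=o; x(23)→19·(23−20)≡5=f (all mod 26).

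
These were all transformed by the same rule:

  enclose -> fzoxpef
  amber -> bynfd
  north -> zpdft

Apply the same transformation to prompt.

The shift depends on letter class: consonant n→z is +12, but vowel e→f is +1. The rule splits by letter class: vowels +1, consonants +12.
On prompt: p(cons)+12=b, r(cons)+12=d, o(vowel)+1=p, m(cons)+12=y, p(cons)+12=b, t(cons)+12=f.

bdpybf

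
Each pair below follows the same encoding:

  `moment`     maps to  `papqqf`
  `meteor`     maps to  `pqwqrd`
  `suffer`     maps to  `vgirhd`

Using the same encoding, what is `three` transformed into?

wtuqh

Shifts by position in moment: pos 0: m→p (+3), pos 1: o→a (+12), pos 2: m→p (+3), pos 3: e→q (+12) — repeating every 2. A repeating key of period 2 is used — shifts +3, +12 over and over.
Applying it to three: t+3=w, h+12=t, r+3=u, e+12=q, e+3=h.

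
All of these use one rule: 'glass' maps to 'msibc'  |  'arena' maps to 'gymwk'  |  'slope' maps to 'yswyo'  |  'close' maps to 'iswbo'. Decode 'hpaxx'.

In glass: g→m is +6, l→s is +7, a→i is +8, s→b is +9 — the shift increases by 1 each position. Each letter shifts forward by (position + 6), i.e. 6, 7, 8, … — the shift grows by one for each successive letter.
Reversing it on hpaxx: h−6=b, p−7=i, a−8=s, x−9=o, x−10=n.

bison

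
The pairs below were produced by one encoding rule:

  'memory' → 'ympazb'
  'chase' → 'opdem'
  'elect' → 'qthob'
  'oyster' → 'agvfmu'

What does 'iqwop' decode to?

Shifts by position in memory: pos 0: m→y (+12), pos 1: e→m (+8), pos 2: m→p (+3), pos 3: o→a (+12), pos 4: r→z (+8), pos 5: y→b (+3) — repeating every 3. The shifts repeat in a cycle of length 3: positions 0,1,… shift by +12, +8, +3, then the pattern repeats.
Decoding iqwop: i−12=w, q−8=i, w−3=t, o−12=c, p−8=h.

witch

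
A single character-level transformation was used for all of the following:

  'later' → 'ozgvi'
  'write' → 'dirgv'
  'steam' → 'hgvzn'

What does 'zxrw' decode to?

acid

Each pair mirrors across the alphabet (l↔o, a↔z, t↔g): positions sum to 25. Each letter is replaced by its mirror in the alphabet: a↔z, b↔y, c↔x, and so on (the Atbash cipher).
Undoing it on zxrw: z↔a, x↔c, r↔i, w↔d.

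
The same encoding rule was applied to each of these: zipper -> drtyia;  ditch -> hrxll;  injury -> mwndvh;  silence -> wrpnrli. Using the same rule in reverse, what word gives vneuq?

realm

The shifts repeat in a cycle of length 2: positions 0,1,… shift by +4, +9, then the pattern repeats.
Reversing it on vneuq: v−4=r, n−9=e, e−4=a, u−9=l, q−4=m.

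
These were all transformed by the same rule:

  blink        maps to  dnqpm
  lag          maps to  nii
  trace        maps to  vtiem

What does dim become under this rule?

The shift depends on letter class: consonant b→d is +2, but vowel i→q is +8. Two shifts are in play — +8 for a/e/i/o/u, +2 for every other letter.
Applying it to dim: d(cons)+2=f, i(vowel)+8=q, m(cons)+2=o.

fqo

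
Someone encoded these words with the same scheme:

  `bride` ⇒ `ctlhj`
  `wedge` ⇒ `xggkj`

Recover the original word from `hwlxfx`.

guitar

In bride: b→c is +1, r→t is +2, i→l is +3, d→h is +4 — the shift increases by 1 each position. The shift increases by 1 at each position, starting from +1: 1, 2, 3, ….
Reversing it on hwlxfx: h−1=g, w−2=u, l−3=i, x−4=t, f−5=a, x−6=r.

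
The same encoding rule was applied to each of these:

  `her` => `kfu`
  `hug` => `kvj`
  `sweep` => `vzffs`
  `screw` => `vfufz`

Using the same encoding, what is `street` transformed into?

vwuffw

The shift depends on letter class: consonant h→k is +3, but vowel e→f is +1. Vowels shift forward by 1 and consonants shift forward by 3.
Applying it to street: s(cons)+3=v, t(cons)+3=w, r(cons)+3=u, e(vowel)+1=f, e(vowel)+1=f, t(cons)+3=w.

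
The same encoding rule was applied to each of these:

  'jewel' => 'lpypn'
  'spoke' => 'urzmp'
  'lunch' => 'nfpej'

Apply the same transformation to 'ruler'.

tfnpt

The shift depends on letter class: consonant j→l is +2, but vowel e→p is +11. Vowels shift forward by 11 and consonants shift forward by 2.
On ruler: r(cons)+2=t, u(vowel)+11=f, l(cons)+2=n, e(vowel)+11=p, r(cons)+2=t.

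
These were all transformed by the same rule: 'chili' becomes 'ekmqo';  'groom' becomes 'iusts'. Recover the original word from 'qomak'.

olive

In chili: c→e is +2, h→k is +3, i→m is +4, l→q is +5 — the shift increases by 1 each position. Letter i (0-indexed) is shifted by i+2, so successive shifts are 2, 3, 4, ….
Undoing it on qomak: q−2=o, o−3=l, m−4=i, a−5=v, k−6=e.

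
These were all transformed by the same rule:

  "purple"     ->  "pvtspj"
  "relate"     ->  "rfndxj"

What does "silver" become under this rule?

sjnyiw

Letter i (0-indexed) is shifted by i+0, so successive shifts are 0, 1, 2, ….
For silver: s+0=s, i+1=j, l+2=n, v+3=y, e+4=i, r+5=w.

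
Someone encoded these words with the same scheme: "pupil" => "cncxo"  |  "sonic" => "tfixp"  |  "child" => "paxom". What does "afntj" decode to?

p(15)→c(2) and u(20)→n(13) fit y≡23x+21 (mod 26); the inverse of 23 mod 26 is 17. Treating letters as 0–25, the rule is x ↦ 23x + 21 (mod 26).
Reversing it on afntj: a(0)→17·(0−21)≡7=h; f(5)→17·(5−21)≡14=o; n(13)→17·(13−21)≡20=u; t(19)→17·(19−21)≡18=s; j(9)→17·(9−21)≡4=e (all mod 26).

house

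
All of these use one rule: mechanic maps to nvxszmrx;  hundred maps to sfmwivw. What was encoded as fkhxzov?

upscale

Each pair mirrors across the alphabet (m↔n, e↔v, c↔x): positions sum to 25. This is the alphabet-reversal cipher (Atbash): a becomes z, b becomes y, etc.
Reversing it on fkhxzov: f↔u, k↔p, h↔s, x↔c, z↔a, o↔l, v↔e.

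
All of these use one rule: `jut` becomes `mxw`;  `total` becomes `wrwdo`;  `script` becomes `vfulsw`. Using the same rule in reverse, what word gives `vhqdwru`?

Compare letters: j→m is +3, u→x is +3, t→w is +3 — a constant shift. Every letter moves 3 places later in the alphabet, wrapping around z→a.
Decoding vhqdwru: v−3=s, h−3=e, q−3=n, d−3=a, w−3=t, r−3=o, u−3=r.

senator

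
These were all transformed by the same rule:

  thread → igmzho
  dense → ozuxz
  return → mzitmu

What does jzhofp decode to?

t(19)→i(8) and h(7)→g(6) fit y≡11x+7 (mod 26); the inverse of 11 mod 26 is 19. Each letter's alphabet position (a=0..z=25) is mapped through 11·x+7 mod 26 — an affine cipher.
Decoding jzhofp: j(9)→19·(9−7)≡12=m; z(25)→19·(25−7)≡4=e; h(7)→19·(7−7)≡0=a; o(14)→19·(14−7)≡3=d; f(5)→19·(5−7)≡14=o; p(15)→19·(15−7)≡22=w (all mod 26).

meadow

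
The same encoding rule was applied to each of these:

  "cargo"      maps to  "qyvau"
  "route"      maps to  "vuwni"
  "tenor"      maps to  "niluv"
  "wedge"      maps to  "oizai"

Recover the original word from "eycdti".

c(2)→q(16) and a(0)→y(24) fit y≡9x+24 (mod 26); the inverse of 9 mod 26 is 3. This is an affine cipher: with a=0,…,z=25, each position x becomes (9x+24) mod 26.
Reversing it on eycdti: e(4)→3·(4−24)≡18=s; y(24)→3·(24−24)≡0=a; c(2)→3·(2−24)≡12=m; d(3)→3·(3−24)≡15=p; t(19)→3·(19−24)≡11=l; i(8)→3·(8−24)≡4=e (all mod 26).

sample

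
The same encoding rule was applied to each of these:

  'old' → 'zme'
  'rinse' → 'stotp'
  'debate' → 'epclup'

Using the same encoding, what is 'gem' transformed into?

The shift depends on letter class: consonant l→m is +1, but vowel o→z is +11. Vowels shift forward by 11 and consonants shift forward by 1.
Applying it to gem: g(cons)+1=h, e(vowel)+11=p, m(cons)+1=n.

hpn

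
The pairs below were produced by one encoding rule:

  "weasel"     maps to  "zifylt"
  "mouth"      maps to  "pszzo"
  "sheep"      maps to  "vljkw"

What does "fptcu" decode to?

The shift increases by 1 at each position, starting from +3: 3, 4, 5, ….
Undoing it on fptcu: f−3=c, p−4=l, t−5=o, c−6=w, u−7=n.

clown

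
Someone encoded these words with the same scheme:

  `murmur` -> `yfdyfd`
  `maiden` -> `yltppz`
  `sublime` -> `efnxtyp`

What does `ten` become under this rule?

fpz

The shift depends on letter class: consonant m→y is +12, but vowel u→f is +11. The rule splits by letter class: vowels +11, consonants +12.
For ten: t(cons)+12=f, e(vowel)+11=p, n(cons)+12=z.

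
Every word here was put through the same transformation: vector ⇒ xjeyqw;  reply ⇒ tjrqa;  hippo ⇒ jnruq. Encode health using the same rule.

jjcqvm

Shifts by position in vector: pos 0: v→x (+2), pos 1: e→j (+5), pos 2: c→e (+2), pos 3: t→y (+5) — repeating every 2. A repeating key of period 2 is used — shifts +2, +5 over and over.
Applying it to health: h+2=j, e+5=j, a+2=c, l+5=q, t+2=v, h+5=m.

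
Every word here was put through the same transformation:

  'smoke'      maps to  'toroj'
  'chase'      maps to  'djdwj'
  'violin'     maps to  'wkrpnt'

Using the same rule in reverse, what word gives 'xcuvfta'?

warrant

In smoke: s→t is +1, m→o is +2, o→r is +3, k→o is +4 — the shift increases by 1 each position. Letter i (0-indexed) is shifted by i+1, so successive shifts are 1, 2, 3, ….
Reversing it on xcuvfta: x−1=w, c−2=a, u−3=r, v−4=r, f−5=a, t−6=n, a−7=t.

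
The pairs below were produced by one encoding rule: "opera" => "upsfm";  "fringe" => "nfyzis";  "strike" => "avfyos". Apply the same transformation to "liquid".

jykqyx

o(14)→u(20) and p(15)→p(15) fit y≡21x+12 (mod 26); the inverse of 21 mod 26 is 5. This is an affine cipher: with a=0,…,z=25, each position x becomes (21x+12) mod 26.
On liquid: l(11)→21·11+12≡9=j; i(8)→21·8+12≡24=y; q(16)→21·16+12≡10=k; u(20)→21·20+12≡16=q; i(8)→21·8+12≡24=y; d(3)→21·3+12≡23=x (all mod 26).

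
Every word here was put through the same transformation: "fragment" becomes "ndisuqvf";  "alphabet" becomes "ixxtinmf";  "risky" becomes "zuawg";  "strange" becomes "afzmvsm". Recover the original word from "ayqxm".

Shifts by position in fragment: pos 0: f→n (+8), pos 1: r→d (+12), pos 2: a→i (+8), pos 3: g→s (+12) — repeating every 2. It's a Vigenère-style cipher with numeric key [8,12]: position i shifts by key[i mod 2].
Decoding ayqxm: a−8=s, y−12=m, q−8=i, x−12=l, m−8=e.

smile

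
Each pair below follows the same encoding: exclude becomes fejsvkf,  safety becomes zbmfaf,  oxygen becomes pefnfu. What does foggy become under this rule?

The shift depends on letter class: consonant x→e is +7, but vowel e→f is +1. Two shifts are in play — +1 for a/e/i/o/u, +7 for every other letter.
On foggy: f(cons)+7=m, o(vowel)+1=p, g(cons)+7=n, g(cons)+7=n, y(cons)+7=f.

mpnnf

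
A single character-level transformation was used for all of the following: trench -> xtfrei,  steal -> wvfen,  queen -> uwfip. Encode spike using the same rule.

Shifts by position in trench: pos 0: t→x (+4), pos 1: r→t (+2), pos 2: e→f (+1), pos 3: n→r (+4), pos 4: c→e (+2), pos 5: h→i (+1) — repeating every 3. The shifts repeat in a cycle of length 3: positions 0,1,… shift by +4, +2, +1, then the pattern repeats.
For spike: s+4=w, p+2=r, i+1=j, k+4=o, e+2=g.

wrjog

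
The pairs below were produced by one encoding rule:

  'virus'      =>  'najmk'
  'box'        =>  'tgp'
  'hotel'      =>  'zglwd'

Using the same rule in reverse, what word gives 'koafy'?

Compare letters: v→n is +18, i→a is +18, r→j is +18 — a constant shift. This is a Caesar cipher with shift 18.
Reversing it on koafy: k−18=s, o−18=w, a−18=i, f−18=n, y−18=g.

swing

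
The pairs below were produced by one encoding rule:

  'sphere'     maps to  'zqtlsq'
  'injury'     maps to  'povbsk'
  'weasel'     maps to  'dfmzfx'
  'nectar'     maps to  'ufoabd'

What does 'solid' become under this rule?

zpxpe

Shifts by position in sphere: pos 0: s→z (+7), pos 1: p→q (+1), pos 2: h→t (+12), pos 3: e→l (+7), pos 4: r→s (+1), pos 5: e→q (+12) — repeating every 3. It's a Vigenère-style cipher with numeric key [7,1,12]: position i shifts by key[i mod 3].
Applying it to solid: s+7=z, o+1=p, l+12=x, i+7=p, d+1=e.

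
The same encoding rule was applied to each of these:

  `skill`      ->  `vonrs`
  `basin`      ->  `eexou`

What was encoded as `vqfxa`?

smart

Letter i (0-indexed) is shifted by i+3, so successive shifts are 3, 4, 5, ….
Reversing it on vqfxa: v−3=s, q−4=m, f−5=a, x−6=r, a−7=t.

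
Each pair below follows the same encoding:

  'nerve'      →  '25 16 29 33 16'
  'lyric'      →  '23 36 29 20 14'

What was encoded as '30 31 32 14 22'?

n is letter #14 and maps to 25: an offset of 11. Letters become their 1-based position plus 11 (so a→12, b→13, …).
Decoding 30 31 32 14 22: 30→(30−11)÷1=19=s, 31→(31−11)÷1=20=t, 32→(32−11)÷1=21=u, 14→(14−11)÷1=3=c, 22→(22−11)÷1=11=k.

stuck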